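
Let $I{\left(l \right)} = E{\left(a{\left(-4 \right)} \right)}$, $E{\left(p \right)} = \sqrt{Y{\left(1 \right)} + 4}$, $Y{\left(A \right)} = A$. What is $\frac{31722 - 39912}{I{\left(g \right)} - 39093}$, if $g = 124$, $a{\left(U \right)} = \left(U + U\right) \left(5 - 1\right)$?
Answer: $\frac{160085835}{764131322} + \frac{4095 \sqrt{5}}{764131322} \approx 0.20951$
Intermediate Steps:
$a{\left(U \right)} = 8 U$ ($a{\left(U \right)} = 2 U 4 = 8 U$)
$E{\left(p \right)} = \sqrt{5}$ ($E{\left(p \right)} = \sqrt{1 + 4} = \sqrt{5}$)
$I{\left(l \right)} = \sqrt{5}$
$\frac{31722 - 39912}{I{\left(g \right)} - 39093} = \frac{31722 - 39912}{\sqrt{5} - 39093} = - \frac{8190}{-39093 + \sqrt{5}}$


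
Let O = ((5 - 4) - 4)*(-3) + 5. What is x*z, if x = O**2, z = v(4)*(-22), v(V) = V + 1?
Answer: -21560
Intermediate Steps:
O = 14 (O = (1 - 4)*(-3) + 5 = -3*(-3) + 5 = 9 + 5 = 14)
v(V) = 1 + V
z = -110 (z = (1 + 4)*(-22) = 5*(-22) = -110)
x = 196 (x = 14**2 = 196)
x*z = 196*(-110) = -21560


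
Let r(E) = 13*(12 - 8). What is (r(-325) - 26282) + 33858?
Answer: 7628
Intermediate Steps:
r(E) = 52 (r(E) = 13*4 = 52)
(r(-325) - 26282) + 33858 = (52 - 26282) + 33858 = -26230 + 33858 = 7628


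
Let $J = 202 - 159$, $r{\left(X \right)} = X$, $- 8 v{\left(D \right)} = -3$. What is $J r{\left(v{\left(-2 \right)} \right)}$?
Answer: $\frac{129}{8} \approx 16.125$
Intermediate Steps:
$v{\left(D \right)} = \frac{3}{8}$ ($v{\left(D \right)} = \left(- \frac{1}{8}\right) \left(-3\right) = \frac{3}{8}$)
$J = 43$
$J r{\left(v{\left(-2 \right)} \right)} = 43 \cdot \frac{3}{8} = \frac{129}{8}$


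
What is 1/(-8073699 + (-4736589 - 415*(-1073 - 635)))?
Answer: -1/12101468 ≈ -8.2635e-8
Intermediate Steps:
1/(-8073699 + (-4736589 - 415*(-1073 - 635))) = 1/(-8073699 + (-4736589 - 415*(-1708))) = 1/(-8073699 + (-4736589 + 708820)) = 1/(-8073699 - 4027769) = 1/(-12101468) = -1/12101468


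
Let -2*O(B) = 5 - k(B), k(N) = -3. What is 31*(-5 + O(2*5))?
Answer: -279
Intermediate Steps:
O(B) = -4 (O(B) = -(5 - 1*(-3))/2 = -(5 + 3)/2 = -1/2*8 = -4)
31*(-5 + O(2*5)) = 31*(-5 - 4) = 31*(-9) = -279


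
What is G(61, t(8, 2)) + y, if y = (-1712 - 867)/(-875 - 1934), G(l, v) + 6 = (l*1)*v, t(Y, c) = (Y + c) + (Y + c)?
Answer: 3412705/2809 ≈ 1214.9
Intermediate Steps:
t(Y, c) = 2*Y + 2*c
G(l, v) = -6 + l*v (G(l, v) = -6 + (l*1)*v = -6 + l*v)
y = 2579/2809 (y = -2579/(-2809) = -2579*(-1/2809) = 2579/2809 ≈ 0.91812)
G(61, t(8, 2)) + y = (-6 + 61*(2*8 + 2*2)) + 2579/2809 = (-6 + 61*(16 + 4)) + 2579/2809 = (-6 + 61*20) + 2579/2809 = (-6 + 1220) + 2579/2809 = 1214 + 2579/2809 = 3412705/2809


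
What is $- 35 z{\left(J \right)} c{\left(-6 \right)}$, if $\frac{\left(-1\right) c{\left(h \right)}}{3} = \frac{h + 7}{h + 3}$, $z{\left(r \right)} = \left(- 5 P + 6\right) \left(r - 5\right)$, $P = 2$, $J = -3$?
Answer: $-1120$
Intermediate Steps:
$z{\left(r \right)} = 20 - 4 r$ ($z{\left(r \right)} = \left(\left(-5\right) 2 + 6\right) \left(r - 5\right) = \left(-10 + 6\right) \left(-5 + r\right) = - 4 \left(-5 + r\right) = 20 - 4 r$)
$c{\left(h \right)} = - \frac{3 \left(7 + h\right)}{3 + h}$ ($c{\left(h \right)} = - 3 \frac{h + 7}{h + 3} = - 3 \frac{7 + h}{3 + h} = - \frac{3 \left(7 + h\right)}{3 + h}$)
$- 35 z{\left(J \right)} c{\left(-6 \right)} = - 35 \left(20 - -12\right) \frac{3 \left(-7 - -6\right)}{3 - 6} = - 35 \left(20 + 12\right) \frac{3 \left(-7 + 6\right)}{-3} = \left(-35\right) 32 \cdot 3 \left(- \frac{1}{3}\right) \left(-1\right) = \left(-1120\right) 1 = -1120$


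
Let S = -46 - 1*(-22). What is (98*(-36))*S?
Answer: 84672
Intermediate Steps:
S = -24 (S = -46 + 22 = -24)
(98*(-36))*S = (98*(-36))*(-24) = -3528*(-24) = 84672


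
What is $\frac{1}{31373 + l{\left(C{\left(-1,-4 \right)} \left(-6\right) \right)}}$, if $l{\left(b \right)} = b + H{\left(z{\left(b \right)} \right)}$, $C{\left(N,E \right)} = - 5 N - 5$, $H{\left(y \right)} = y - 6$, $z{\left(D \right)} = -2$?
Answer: $\frac{1}{31365} \approx 3.1883 \cdot 10^{-5}$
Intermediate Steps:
$H{\left(y \right)} = -6 + y$
$C{\left(N,E \right)} = -5 - 5 N$
$l{\left(b \right)} = -8 + b$ ($l{\left(b \right)} = b - 8 = -8 + b$)
$\frac{1}{31373 + l{\left(C{\left(-1,-4 \right)} \left(-6\right) \right)}} = \frac{1}{31373 - \left(8 - \left(-5 - -5\right) \left(-6\right)\right)} = \frac{1}{31373 - \left(8 - \left(-5 + 5\right) \left(-6\right)\right)} = \frac{1}{31373 + \left(-8 + 0 \left(-6\right)\right)} = \frac{1}{31373 + \left(-8 + 0\right)} = \frac{1}{31373 - 8} = \frac{1}{31365}$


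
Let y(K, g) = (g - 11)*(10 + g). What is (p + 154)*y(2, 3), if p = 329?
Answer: -50232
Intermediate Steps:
y(K, g) = (-11 + g)*(10 + g)
(p + 154)*y(2, 3) = (329 + 154)*(-110 + 3**2 - 1*3) = 483*(-110 + 9 - 3) = 483*(-104) = -50232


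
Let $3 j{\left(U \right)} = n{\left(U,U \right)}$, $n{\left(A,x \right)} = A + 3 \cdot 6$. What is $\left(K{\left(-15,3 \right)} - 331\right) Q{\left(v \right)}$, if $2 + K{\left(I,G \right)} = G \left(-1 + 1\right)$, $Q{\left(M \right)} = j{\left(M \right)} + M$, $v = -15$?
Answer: $4662$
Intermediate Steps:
$n{\left(A,x \right)} = 18 + A$ ($n{\left(A,x \right)} = A + 18 = 18 + A$)
$j{\left(U \right)} = 6 + \frac{U}{3}$ ($j{\left(U \right)} = \frac{18 + U}{3} = 6 + \frac{U}{3}$)
$Q{\left(M \right)} = 6 + \frac{4 M}{3}$ ($Q{\left(M \right)} = \left(6 + \frac{M}{3}\right) + M = 6 + \frac{4 M}{3}$)
$K{\left(I,G \right)} = -2$ ($K{\left(I,G \right)} = -2 + G \left(-1 + 1\right) = -2 + G 0 = -2 + 0 = -2$)
$\left(K{\left(-15,3 \right)} - 331\right) Q{\left(v \right)} = \left(-2 - 331\right) \left(6 + \frac{4}{3} \left(-15\right)\right) = - 333 \left(6 - 20\right) = \left(-333\right) \left(-14\right) = 4662$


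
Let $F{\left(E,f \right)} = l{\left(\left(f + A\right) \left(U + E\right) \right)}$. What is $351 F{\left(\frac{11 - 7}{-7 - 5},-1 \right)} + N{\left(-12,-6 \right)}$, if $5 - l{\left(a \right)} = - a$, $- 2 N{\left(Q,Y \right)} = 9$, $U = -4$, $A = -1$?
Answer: $\frac{9585}{2} \approx 4792.5$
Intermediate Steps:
$N{\left(Q,Y \right)} = - \frac{9}{2}$ ($N{\left(Q,Y \right)} = \left(- \frac{1}{2}\right) 9 = - \frac{9}{2}$)
$l{\left(a \right)} = 5 + a$ ($l{\left(a \right)} = 5 - - a = 5 + a$)
$F{\left(E,f \right)} = 5 + \left(-1 + f\right) \left(-4 + E\right)$ ($F{\left(E,f \right)} = 5 + \left(f - 1\right) \left(-4 + E\right) = 5 + \left(-1 + f\right) \left(-4 + E\right)$)
$351 F{\left(\frac{11 - 7}{-7 - 5},-1 \right)} + N{\left(-12,-6 \right)} = 351 \left(9 - \frac{11 - 7}{-7 - 5} - -4 + \frac{11 - 7}{-7 - 5} \left(-1\right)\right) - \frac{9}{2} = 351 \left(9 - \frac{4}{-12} + 4 + \frac{4}{-12} \left(-1\right)\right) - \frac{9}{2} = 351 \left(9 - 4 \left(- \frac{1}{12}\right) + 4 + 4 \left(- \frac{1}{12}\right) \left(-1\right)\right) - \frac{9}{2} = 351 \left(9 - - \frac{1}{3} + 4 - - \frac{1}{3}\right) - \frac{9}{2} = 351 \left(9 + \frac{1}{3} + 4 + \frac{1}{3}\right) - \frac{9}{2} = 351 \cdot \frac{41}{3} - \frac{9}{2} = 4797 - \frac{9}{2} = \frac{9585}{2}$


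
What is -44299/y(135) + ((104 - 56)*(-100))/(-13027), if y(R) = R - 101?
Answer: -576919873/442918 ≈ -1302.5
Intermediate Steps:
y(R) = -101 + R
-44299/y(135) + ((104 - 56)*(-100))/(-13027) = -44299/(-101 + 135) + ((104 - 56)*(-100))/(-13027) = -44299/34 + (48*(-100))*(-1/13027) = -44299*1/34 - 4800*(-1/13027) = -44299/34 + 4800/13027 = -576919873/442918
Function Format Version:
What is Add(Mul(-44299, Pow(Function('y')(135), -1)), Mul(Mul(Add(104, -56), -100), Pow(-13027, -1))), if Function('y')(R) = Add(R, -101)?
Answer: Rational(-576919873, 442918) ≈ -1302.5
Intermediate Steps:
Function('y')(R) = Add(-101, R)
Add(Mul(-44299, Pow(Function('y')(135), -1)), Mul(Mul(Add(104, -56), -100), Pow(-13027, -1))) = Add(Mul(-44299, Pow(Add(-101, 135), -1)), Mul(Mul(Add(104, -56), -100), Pow(-13027, -1))) = Add(Mul(-44299, Pow(34, -1)), Mul(Mul(48, -100), Rational(-1, 13027))) = Add(Mul(-44299, Rational(1, 34)), Mul(-4800, Rational(-1, 13027))) = Add(Rational(-44299, 34), Rational(4800, 13027)) = Rational(-576919873, 442918)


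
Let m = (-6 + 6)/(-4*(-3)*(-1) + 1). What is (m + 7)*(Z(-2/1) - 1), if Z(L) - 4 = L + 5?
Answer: 42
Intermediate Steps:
Z(L) = 9 + L (Z(L) = 4 + (L + 5) = 4 + (5 + L) = 9 + L)
m = 0 (m = 0/(12*(-1) + 1) = 0/(-12 + 1) = 0/(-11) = 0*(-1/11) = 0)
(m + 7)*(Z(-2/1) - 1) = (0 + 7)*((9 - 2/1) - 1) = 7*((9 - 2*1) - 1) = 7*((9 - 2) - 1) = 7*(7 - 1) = 7*6 = 42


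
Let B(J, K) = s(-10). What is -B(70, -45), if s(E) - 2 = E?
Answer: 8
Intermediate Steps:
s(E) = 2 + E
B(J, K) = -8 (B(J, K) = 2 - 10 = -8)
-B(70, -45) = -1*(-8) = 8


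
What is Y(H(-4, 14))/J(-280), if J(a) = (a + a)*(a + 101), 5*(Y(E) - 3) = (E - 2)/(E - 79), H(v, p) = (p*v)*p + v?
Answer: 2759/86908080 ≈ 3.1746e-5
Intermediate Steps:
H(v, p) = v + v*p² (H(v, p) = v*p² + v = v + v*p²)
Y(E) = 3 + (-2 + E)/(5*(-79 + E)) (Y(E) = 3 + ((E - 2)/(E - 79))/5 = 3 + ((-2 + E)/(-79 + E))/5 = 3 + (-2 + E)/(5*(-79 + E)))
J(a) = 2*a*(101 + a) (J(a) = (2*a)*(101 + a) = 2*a*(101 + a))
Y(H(-4, 14))/J(-280) = ((-1187 + 16*(-4*(1 + 14²)))/(5*(-79 - 4*(1 + 14²))))/((2*(-280)*(101 - 280))) = ((-1187 + 16*(-4*(1 + 196)))/(5*(-79 - 4*(1 + 196))))/((2*(-280)*(-179))) = ((-1187 + 16*(-4*197))/(5*(-79 - 4*197)))/100240 = ((-1187 + 16*(-788))/(5*(-79 - 788)))*(1/100240) = ((⅕)*(-1187 - 12608)/(-867))*(1/100240) = ((⅕)*(-1/867)*(-13795))*(1/100240) = (2759/867)*(1/100240) = 2759/86908080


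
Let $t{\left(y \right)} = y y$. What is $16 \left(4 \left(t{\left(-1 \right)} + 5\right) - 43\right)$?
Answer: $-304$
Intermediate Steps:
$t{\left(y \right)} = y^{2}$
$16 \left(4 \left(t{\left(-1 \right)} + 5\right) - 43\right) = 16 \left(4 \left(\left(-1\right)^{2} + 5\right) - 43\right) = 16 \left(4 \left(1 + 5\right) - 43\right) = 16 \left(4 \cdot 6 - 43\right) = 16 \left(24 - 43\right) = 16 \left(-19\right) = -304$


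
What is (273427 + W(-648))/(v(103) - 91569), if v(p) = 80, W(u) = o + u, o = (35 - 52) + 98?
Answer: -272860/91489 ≈ -2.9824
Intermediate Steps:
o = 81 (o = -17 + 98 = 81)
W(u) = 81 + u
(273427 + W(-648))/(v(103) - 91569) = (273427 + (81 - 648))/(80 - 91569) = (273427 - 567)/(-91489) = 272860*(-1/91489) = -272860/91489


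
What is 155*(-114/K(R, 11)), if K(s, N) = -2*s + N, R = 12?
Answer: 17670/13 ≈ 1359.2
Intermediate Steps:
K(s, N) = N - 2*s
155*(-114/K(R, 11)) = 155*(-114/(11 - 2*12)) = 155*(-114/(11 - 24)) = 155*(-114/(-13)) = 155*(-114*(-1/13)) = 155*(114/13) = 17670/13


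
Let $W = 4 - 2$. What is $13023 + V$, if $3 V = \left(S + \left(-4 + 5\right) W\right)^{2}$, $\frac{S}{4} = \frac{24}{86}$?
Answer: $\frac{72256537}{5547} \approx 13026.0$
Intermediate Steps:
$W = 2$ ($W = 4 - 2 = 2$)
$S = \frac{48}{43}$ ($S = 4 \cdot \frac{24}{86} = 4 \cdot 24 \cdot \frac{1}{86} = 4 \cdot \frac{12}{43} = \frac{48}{43} \approx 1.1163$)
$V = \frac{17956}{5547}$ ($V = \frac{\left(\frac{48}{43} + \left(-4 + 5\right) 2\right)^{2}}{3} = \frac{\left(\frac{48}{43} + 1 \cdot 2\right)^{2}}{3} = \frac{\left(\frac{48}{43} + 2\right)^{2}}{3} = \frac{\left(\frac{134}{43}\right)^{2}}{3} = \frac{1}{3} \cdot \frac{17956}{1849} = \frac{17956}{5547} \approx 3.2371$)
$13023 + V = 13023 + \frac{17956}{5547} = \frac{72256537}{5547}$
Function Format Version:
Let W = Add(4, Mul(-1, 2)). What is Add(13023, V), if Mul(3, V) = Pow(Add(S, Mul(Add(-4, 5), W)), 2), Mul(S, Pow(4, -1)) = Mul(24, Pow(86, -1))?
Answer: Rational(72256537, 5547) ≈ 13026.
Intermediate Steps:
W = 2 (W = Add(4, -2) = 2)
S = Rational(48, 43) (S = Mul(4, Mul(24, Pow(86, -1))) = Mul(4, Mul(24, Rational(1, 86))) = Mul(4, Rational(12, 43)) = Rational(48, 43) ≈ 1.1163)
V = Rational(17956, 5547) (V = Mul(Rational(1, 3), Pow(Add(Rational(48, 43), Mul(Add(-4, 5), 2)), 2)) = Mul(Rational(1, 3), Pow(Add(Rational(48, 43), Mul(1, 2)), 2)) = Mul(Rational(1, 3), Pow(Add(Rational(48, 43), 2), 2)) = Mul(Rational(1, 3), Pow(Rational(134, 43), 2)) = Mul(Rational(1, 3), Rational(17956, 1849)) = Rational(17956, 5547) ≈ 3.2371)
Add(13023, V) = Add(13023, Rational(17956, 5547)) = Rational(72256537, 5547)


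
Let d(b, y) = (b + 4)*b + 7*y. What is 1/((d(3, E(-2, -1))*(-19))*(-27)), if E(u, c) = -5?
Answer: -1/7182 ≈ -0.00013924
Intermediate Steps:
d(b, y) = 7*y + b*(4 + b) (d(b, y) = (4 + b)*b + 7*y = b*(4 + b) + 7*y = 7*y + b*(4 + b))
1/((d(3, E(-2, -1))*(-19))*(-27)) = 1/(((3**2 + 4*3 + 7*(-5))*(-19))*(-27)) = 1/(((9 + 12 - 35)*(-19))*(-27)) = 1/(-14*(-19)*(-27)) = 1/(266*(-27)) = 1/(-7182) = -1/7182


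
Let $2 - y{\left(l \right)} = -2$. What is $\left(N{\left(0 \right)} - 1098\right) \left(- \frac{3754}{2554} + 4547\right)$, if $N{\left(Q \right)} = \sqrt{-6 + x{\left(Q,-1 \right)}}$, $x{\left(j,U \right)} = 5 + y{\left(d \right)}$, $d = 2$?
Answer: $- \frac{6373496916}{1277} + \frac{5804642 \sqrt{3}}{1277} \approx -4.9831 \cdot 10^{6}$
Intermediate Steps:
$y{\left(l \right)} = 4$ ($y{\left(l \right)} = 2 - -2 = 2 + 2 = 4$)
$x{\left(j,U \right)} = 9$ ($x{\left(j,U \right)} = 5 + 4 = 9$)
$N{\left(Q \right)} = \sqrt{3}$ ($N{\left(Q \right)} = \sqrt{-6 + 9} = \sqrt{3}$)
$\left(N{\left(0 \right)} - 1098\right) \left(- \frac{3754}{2554} + 4547\right) = \left(\sqrt{3} - 1098\right) \left(- \frac{3754}{2554} + 4547\right) = \left(-1098 + \sqrt{3}\right) \left(\left(-3754\right) \frac{1}{2554} + 4547\right) = \left(-1098 + \sqrt{3}\right) \left(- \frac{1877}{1277} + 4547\right) = \left(-1098 + \sqrt{3}\right) \frac{5804642}{1277} = - \frac{6373496916}{1277} + \frac{5804642 \sqrt{3}}{1277}$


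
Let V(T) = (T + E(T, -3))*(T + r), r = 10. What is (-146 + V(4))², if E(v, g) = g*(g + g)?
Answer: 26244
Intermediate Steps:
E(v, g) = 2*g² (E(v, g) = g*(2*g) = 2*g²)
V(T) = (10 + T)*(18 + T) (V(T) = (T + 2*(-3)²)*(T + 10) = (T + 2*9)*(10 + T) = (T + 18)*(10 + T) = (18 + T)*(10 + T) = (10 + T)*(18 + T))
(-146 + V(4))² = (-146 + (180 + 4² + 28*4))² = (-146 + (180 + 16 + 112))² = (-146 + 308)² = 162² = 26244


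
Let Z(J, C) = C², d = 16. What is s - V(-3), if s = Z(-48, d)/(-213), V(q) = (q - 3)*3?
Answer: 3578/213 ≈ 16.798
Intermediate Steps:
V(q) = -9 + 3*q (V(q) = (-3 + q)*3 = -9 + 3*q)
s = -256/213 (s = 16²/(-213) = 256*(-1/213) = -256/213 ≈ -1.2019)
s - V(-3) = -256/213 - (-9 + 3*(-3)) = -256/213 - (-9 - 9) = -256/213 - 1*(-18) = -256/213 + 18 = 3578/213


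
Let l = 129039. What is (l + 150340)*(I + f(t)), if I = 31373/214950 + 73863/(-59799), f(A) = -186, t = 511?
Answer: -223950826353455539/4284598350 ≈ -5.2269e+7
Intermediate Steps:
I = -4666925941/4284598350 (I = 31373*(1/214950) + 73863*(-1/59799) = 31373/214950 - 24621/19933 = -4666925941/4284598350 ≈ -1.0892)
(l + 150340)*(I + f(t)) = (129039 + 150340)*(-4666925941/4284598350 - 186) = 279379*(-801602219041/4284598350) = -223950826353455539/4284598350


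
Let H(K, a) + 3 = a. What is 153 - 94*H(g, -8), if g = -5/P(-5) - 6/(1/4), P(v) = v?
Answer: 1187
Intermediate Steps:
g = -23 (g = -5/(-5) - 6/(1/4) = -5*(-⅕) - 6/¼ = 1 - 6*4 = 1 - 24 = -23)
H(K, a) = -3 + a
153 - 94*H(g, -8) = 153 - 94*(-3 - 8) = 153 - 94*(-11) = 153 + 1034 = 1187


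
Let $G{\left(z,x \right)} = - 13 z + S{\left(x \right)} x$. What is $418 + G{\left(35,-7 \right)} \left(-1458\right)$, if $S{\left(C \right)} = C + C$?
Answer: $520924$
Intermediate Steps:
$S{\left(C \right)} = 2 C$
$G{\left(z,x \right)} = - 13 z + 2 x^{2}$ ($G{\left(z,x \right)} = - 13 z + 2 x x = - 13 z + 2 x^{2}$)
$418 + G{\left(35,-7 \right)} \left(-1458\right) = 418 + \left(\left(-13\right) 35 + 2 \left(-7\right)^{2}\right) \left(-1458\right) = 418 + \left(-455 + 2 \cdot 49\right) \left(-1458\right) = 418 + \left(-455 + 98\right) \left(-1458\right) = 418 - -520506 = 418 + 520506 = 520924$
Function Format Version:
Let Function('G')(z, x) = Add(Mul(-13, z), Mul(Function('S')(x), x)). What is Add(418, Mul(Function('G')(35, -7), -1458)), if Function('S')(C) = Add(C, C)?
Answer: 520924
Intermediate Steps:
Function('S')(C) = Mul(2, C)
Function('G')(z, x) = Add(Mul(-13, z), Mul(2, Pow(x, 2))) (Function('G')(z, x) = Add(Mul(-13, z), Mul(Mul(2, x), x)) = Add(Mul(-13, z), Mul(2, Pow(x, 2))))
Add(418, Mul(Function('G')(35, -7), -1458)) = Add(418, Mul(Add(Mul(-13, 35), Mul(2, Pow(-7, 2))), -1458)) = Add(418, Mul(Add(-455, Mul(2, 49)), -1458)) = Add(418, Mul(Add(-455, 98), -1458)) = Add(418, Mul(-357, -1458)) = Add(418, 520506) = 520924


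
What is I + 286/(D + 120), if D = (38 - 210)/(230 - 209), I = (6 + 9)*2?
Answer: 38223/1174 ≈ 32.558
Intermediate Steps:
I = 30 (I = 15*2 = 30)
D = -172/21 ≈ -8.1905
I + 286/(D + 120) = 30 + 286/(-172/21 + 120) = 30 + 286/(2348/21) = 30 + (21/2348)*286 = 30 + 3003/1174 = 38223/1174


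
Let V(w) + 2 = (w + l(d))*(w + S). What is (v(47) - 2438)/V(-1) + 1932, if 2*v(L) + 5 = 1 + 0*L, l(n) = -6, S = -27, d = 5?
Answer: 186184/97 ≈ 1919.4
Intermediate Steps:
v(L) = -2 (v(L) = -5/2 + (1 + 0*L)/2 = -5/2 + (1 + 0)/2 = -5/2 + (½)*1 = -5/2 + ½ = -2)
V(w) = -2 + (-27 + w)*(-6 + w) (V(w) = -2 + (w - 6)*(w - 27) = -2 + (-6 + w)*(-27 + w) = -2 + (-27 + w)*(-6 + w))
(v(47) - 2438)/V(-1) + 1932 = (-2 - 2438)/(160 + (-1)² - 33*(-1)) + 1932 = -2440/(160 + 1 + 33) + 1932 = -2440/194 + 1932 = -2440*1/194 + 1932 = -1220/97 + 1932 = 186184/97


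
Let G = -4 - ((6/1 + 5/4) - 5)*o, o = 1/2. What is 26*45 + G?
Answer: 9319/8 ≈ 1164.9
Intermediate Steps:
o = ½ ≈ 0.50000
G = -41/8 (G = -4 - ((6/1 + 5/4) - 5)/2 = -4 - ((6*1 + 5*(¼)) - 5)/2 = -4 - ((6 + 5/4) - 5)/2 = -4 - (29/4 - 5)/2 = -4 - 9/(4*2) = -4 - 1*9/8 = -4 - 9/8 = -41/8 ≈ -5.1250)
26*45 + G = 26*45 - 41/8 = 1170 - 41/8 = 9319/8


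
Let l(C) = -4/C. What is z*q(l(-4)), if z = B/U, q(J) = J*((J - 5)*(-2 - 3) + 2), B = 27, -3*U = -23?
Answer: 1782/23 ≈ 77.478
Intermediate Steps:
U = 23/3 (U = -1/3*(-23) = 23/3 ≈ 7.6667)
q(J) = J*(27 - 5*J) (q(J) = J*((-5 + J)*(-5) + 2) = J*((25 - 5*J) + 2) = J*(27 - 5*J))
z = 81/23 (z = 27/(23/3) = 27*(3/23) = 81/23 ≈ 3.5217)
z*q(l(-4)) = 81*((-4/(-4))*(27 - (-20)/(-4)))/23 = 81*((-4*(-1/4))*(27 - (-20)*(-1)/4))/23 = 81*(1*(27 - 5*1))/23 = 81*(1*(27 - 5))/23 = 81*(1*22)/23 = (81/23)*22 = 1782/23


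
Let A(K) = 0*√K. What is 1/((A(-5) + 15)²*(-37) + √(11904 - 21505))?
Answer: -8325/69315226 - I*√9601/69315226 ≈ -0.0001201 - 1.4136e-6*I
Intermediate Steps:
A(K) = 0
1/((A(-5) + 15)²*(-37) + √(11904 - 21505)) = 1/((0 + 15)²*(-37) + √(11904 - 21505)) = 1/(15²*(-37) + √(-9601)) = 1/(225*(-37) + I*√9601) = 1/(-8325 + I*√9601)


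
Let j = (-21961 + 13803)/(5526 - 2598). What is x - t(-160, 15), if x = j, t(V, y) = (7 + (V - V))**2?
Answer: -75815/1464 ≈ -51.786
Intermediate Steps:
j = -4079/1464 (j = -8158/2928 = -8158*1/2928 = -4079/1464 ≈ -2.7862)
t(V, y) = 49 (t(V, y) = (7 + 0)**2 = 7**2 = 49)
x = -4079/1464 ≈ -2.7862
x - t(-160, 15) = -4079/1464 - 1*49 = -4079/1464 - 49 = -75815/1464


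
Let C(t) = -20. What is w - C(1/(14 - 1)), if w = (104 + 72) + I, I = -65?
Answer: 131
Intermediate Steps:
w = 111 (w = (104 + 72) - 65 = 176 - 65 = 111)
w - C(1/(14 - 1)) = 111 - 1*(-20) = 111 + 20 = 131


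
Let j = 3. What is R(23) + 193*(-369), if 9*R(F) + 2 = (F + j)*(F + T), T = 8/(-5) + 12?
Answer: -1066811/15 ≈ -71121.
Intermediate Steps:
T = 52/5 (T = 8*(-1/5) + 12 = -8/5 + 12 = 52/5 ≈ 10.400)
R(F) = -2/9 + (3 + F)*(52/5 + F)/9 (R(F) = -2/9 + ((F + 3)*(F + 52/5))/9 = -2/9 + ((3 + F)*(52/5 + F))/9 = -2/9 + (3 + F)*(52/5 + F)/9)
R(23) + 193*(-369) = (146/45 + (1/9)*23**2 + (67/45)*23) + 193*(-369) = (146/45 + (1/9)*529 + 1541/45) - 71217 = (146/45 + 529/9 + 1541/45) - 71217 = 1444/15 - 71217 = -1066811/15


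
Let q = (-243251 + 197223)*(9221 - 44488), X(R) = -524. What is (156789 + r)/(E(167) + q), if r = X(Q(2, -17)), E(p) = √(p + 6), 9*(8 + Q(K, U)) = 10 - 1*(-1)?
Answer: 253660204667140/2635003791713314403 - 156265*√173/2635003791713314403 ≈ 9.6266e-5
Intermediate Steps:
Q(K, U) = -61/9 (Q(K, U) = -8 + (10 - 1*(-1))/9 = -8 + (10 + 1)/9 = -8 + (⅑)*11 = -8 + 11/9 = -61/9)
E(p) = √(6 + p)
q = 1623269476 (q = -46028*(-35267) = 1623269476)
r = -524
(156789 + r)/(E(167) + q) = (156789 - 524)/(√(6 + 167) + 1623269476) = 156265/(√173 + 1623269476) = 156265/(1623269476 + √173)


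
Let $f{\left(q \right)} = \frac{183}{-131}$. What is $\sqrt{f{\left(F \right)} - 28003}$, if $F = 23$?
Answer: $\frac{4 i \sqrt{30036466}}{131} \approx 167.35 i$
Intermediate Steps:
$f{\left(q \right)} = - \frac{183}{131}$ ($f{\left(q \right)} = 183 \left(- \frac{1}{131}\right) = - \frac{183}{131}$)
$\sqrt{f{\left(F \right)} - 28003} = \sqrt{- \frac{183}{131} - 28003} = \sqrt{- \frac{3668576}{131}} = \frac{4 i \sqrt{30036466}}{131}$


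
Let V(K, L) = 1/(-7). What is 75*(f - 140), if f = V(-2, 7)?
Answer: -73575/7 ≈ -10511.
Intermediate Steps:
V(K, L) = -1/7
f = -1/7 ≈ -0.14286
75*(f - 140) = 75*(-1/7 - 140) = 75*(-981/7) = -73575/7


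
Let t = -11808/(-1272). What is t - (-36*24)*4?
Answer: 183660/53 ≈ 3465.3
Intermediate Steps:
t = 492/53 (t = -11808*(-1/1272) = 492/53 ≈ 9.2830)
t - (-36*24)*4 = 492/53 - (-36*24)*4 = 492/53 - (-864)*4 = 492/53 - 1*(-3456) = 492/53 + 3456 = 183660/53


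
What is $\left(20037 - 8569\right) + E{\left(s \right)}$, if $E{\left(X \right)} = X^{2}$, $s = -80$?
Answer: $17868$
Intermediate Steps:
$\left(20037 - 8569\right) + E{\left(s \right)} = \left(20037 - 8569\right) + \left(-80\right)^{2} = 11468 + 6400 = 17868$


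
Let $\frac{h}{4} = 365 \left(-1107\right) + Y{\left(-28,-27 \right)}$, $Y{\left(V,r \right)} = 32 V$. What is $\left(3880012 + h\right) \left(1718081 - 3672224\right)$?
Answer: $-4416769641744$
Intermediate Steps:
$h = -1619804$ ($h = 4 \left(365 \left(-1107\right) + 32 \left(-28\right)\right) = 4 \left(-404055 - 896\right) = 4 \left(-404951\right) = -1619804$)
$\left(3880012 + h\right) \left(1718081 - 3672224\right) = \left(3880012 - 1619804\right) \left(1718081 - 3672224\right) = 2260208 \left(-1954143\right) = -4416769641744$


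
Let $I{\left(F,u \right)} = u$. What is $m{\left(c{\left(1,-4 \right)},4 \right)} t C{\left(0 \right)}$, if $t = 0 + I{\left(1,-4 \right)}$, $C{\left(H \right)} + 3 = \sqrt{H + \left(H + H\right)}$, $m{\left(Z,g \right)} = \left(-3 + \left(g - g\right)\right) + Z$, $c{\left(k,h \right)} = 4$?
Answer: $12$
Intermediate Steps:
$m{\left(Z,g \right)} = -3 + Z$ ($m{\left(Z,g \right)} = \left(-3 + 0\right) + Z = -3 + Z$)
$C{\left(H \right)} = -3 + \sqrt{3} \sqrt{H}$ ($C{\left(H \right)} = -3 + \sqrt{H + \left(H + H\right)} = -3 + \sqrt{H + 2 H} = -3 + \sqrt{3 H} = -3 + \sqrt{3} \sqrt{H}$)
$t = -4$ ($t = 0 - 4 = -4$)
$m{\left(c{\left(1,-4 \right)},4 \right)} t C{\left(0 \right)} = \left(-3 + 4\right) \left(-4\right) \left(-3 + \sqrt{3} \sqrt{0}\right) = 1 \left(-4\right) \left(-3 + \sqrt{3} \cdot 0\right) = - 4 \left(-3 + 0\right) = \left(-4\right) \left(-3\right) = 12$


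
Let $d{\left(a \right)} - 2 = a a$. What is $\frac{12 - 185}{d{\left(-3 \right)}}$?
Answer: $- \frac{173}{11} \approx -15.727$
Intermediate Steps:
$d{\left(a \right)} = 2 + a^{2}$ ($d{\left(a \right)} = 2 + a a = 2 + a^{2}$)
$\frac{12 - 185}{d{\left(-3 \right)}} = \frac{12 - 185}{2 + \left(-3\right)^{2}} = \frac{12 - 185}{2 + 9} = - \frac{173}{11}$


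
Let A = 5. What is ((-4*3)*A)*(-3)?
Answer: 180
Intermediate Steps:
((-4*3)*A)*(-3) = (-4*3*5)*(-3) = -12*5*(-3) = -60*(-3) = 180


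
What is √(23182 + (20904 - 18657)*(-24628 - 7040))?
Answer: I*√71134814 ≈ 8434.1*I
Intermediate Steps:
√(23182 + (20904 - 18657)*(-24628 - 7040)) = √(23182 + 2247*(-31668)) = √(23182 - 71157996) = √(-71134814) = I*√71134814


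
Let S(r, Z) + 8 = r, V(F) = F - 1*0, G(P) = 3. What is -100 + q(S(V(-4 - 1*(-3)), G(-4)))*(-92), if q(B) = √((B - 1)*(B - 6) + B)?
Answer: -100 - 92*√141 ≈ -1192.4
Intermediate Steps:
V(F) = F (V(F) = F + 0 = F)
S(r, Z) = -8 + r
q(B) = √(B + (-1 + B)*(-6 + B)) (q(B) = √((-1 + B)*(-6 + B) + B) = √(B + (-1 + B)*(-6 + B)))
-100 + q(S(V(-4 - 1*(-3)), G(-4)))*(-92) = -100 + √(6 + (-8 + (-4 - 1*(-3)))² - 6*(-8 + (-4 - 1*(-3))))*(-92) = -100 + √(6 + (-8 + (-4 + 3))² - 6*(-8 + (-4 + 3)))*(-92) = -100 + √(6 + (-8 - 1)² - 6*(-8 - 1))*(-92) = -100 + √(6 + (-9)² - 6*(-9))*(-92) = -100 + √(6 + 81 + 54)*(-92) = -100 + √141*(-92) = -100 - 92*√141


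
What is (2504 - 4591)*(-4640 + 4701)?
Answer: -127307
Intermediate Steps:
(2504 - 4591)*(-4640 + 4701) = -2087*61 = -127307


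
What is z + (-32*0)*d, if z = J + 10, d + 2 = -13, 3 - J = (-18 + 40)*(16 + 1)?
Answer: -361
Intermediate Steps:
J = -371 (J = 3 - (-18 + 40)*(16 + 1) = 3 - 22*17 = 3 - 1*374 = 3 - 374 = -371)
d = -15 (d = -2 - 13 = -15)
z = -361 (z = -371 + 10 = -361)
z + (-32*0)*d = -361 - 32*0*(-15) = -361 + 0*(-15) = -361 + 0 = -361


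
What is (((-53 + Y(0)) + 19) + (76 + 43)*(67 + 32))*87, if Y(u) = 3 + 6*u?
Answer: 1022250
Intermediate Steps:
(((-53 + Y(0)) + 19) + (76 + 43)*(67 + 32))*87 = (((-53 + (3 + 6*0)) + 19) + (76 + 43)*(67 + 32))*87 = (((-53 + (3 + 0)) + 19) + 119*99)*87 = (((-53 + 3) + 19) + 11781)*87 = ((-50 + 19) + 11781)*87 = (-31 + 11781)*87 = 11750*87 = 1022250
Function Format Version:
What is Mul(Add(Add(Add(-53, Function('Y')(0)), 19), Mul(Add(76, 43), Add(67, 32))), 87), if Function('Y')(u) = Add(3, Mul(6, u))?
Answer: 1022250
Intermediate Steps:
Mul(Add(Add(Add(-53, Function('Y')(0)), 19), Mul(Add(76, 43), Add(67, 32))), 87) = Mul(Add(Add(Add(-53, Add(3, Mul(6, 0))), 19), Mul(Add(76, 43), Add(67, 32))), 87) = Mul(Add(Add(Add(-53, Add(3, 0)), 19), Mul(119, 99)), 87) = Mul(Add(Add(Add(-53, 3), 19), 11781), 87) = Mul(Add(Add(-50, 19), 11781), 87) = Mul(Add(-31, 11781), 87) = Mul(11750, 87) = 1022250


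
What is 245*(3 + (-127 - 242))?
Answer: -89670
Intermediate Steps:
245*(3 + (-127 - 242)) = 245*(3 - 369) = 245*(-366) = -89670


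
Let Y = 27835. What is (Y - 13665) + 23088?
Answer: 37258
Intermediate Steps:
(Y - 13665) + 23088 = (27835 - 13665) + 23088 = 14170 + 23088 = 37258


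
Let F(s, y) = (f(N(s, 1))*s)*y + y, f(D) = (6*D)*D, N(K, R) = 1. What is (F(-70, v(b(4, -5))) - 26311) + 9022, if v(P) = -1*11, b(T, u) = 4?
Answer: -12680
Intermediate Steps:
f(D) = 6*D²
v(P) = -11
F(s, y) = y + 6*s*y (F(s, y) = ((6*1²)*s)*y + y = ((6*1)*s)*y + y = (6*s)*y + y = 6*s*y + y = y + 6*s*y)
(F(-70, v(b(4, -5))) - 26311) + 9022 = (-11*(1 + 6*(-70)) - 26311) + 9022 = (-11*(1 - 420) - 26311) + 9022 = (-11*(-419) - 26311) + 9022 = (4609 - 26311) + 9022 = -21702 + 9022 = -12680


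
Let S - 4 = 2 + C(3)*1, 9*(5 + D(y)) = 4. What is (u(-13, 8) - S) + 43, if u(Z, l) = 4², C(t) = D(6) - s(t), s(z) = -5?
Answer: 473/9 ≈ 52.556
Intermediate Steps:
D(y) = -41/9 (D(y) = -5 + (⅑)*4 = -5 + 4/9 = -41/9)
C(t) = 4/9 (C(t) = -41/9 - 1*(-5) = -41/9 + 5 = 4/9)
u(Z, l) = 16
S = 58/9 (S = 4 + (2 + (4/9)*1) = 4 + (2 + 4/9) = 4 + 22/9 = 58/9 ≈ 6.4444)
(u(-13, 8) - S) + 43 = (16 - 1*58/9) + 43 = (16 - 58/9) + 43 = 86/9 + 43 = 473/9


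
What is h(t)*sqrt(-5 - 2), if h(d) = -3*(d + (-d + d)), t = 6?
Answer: -18*I*sqrt(7) ≈ -47.624*I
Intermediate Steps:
h(d) = -3*d (h(d) = -3*(d + 0) = -3*d)
h(t)*sqrt(-5 - 2) = (-3*6)*sqrt(-5 - 2) = -18*I*sqrt(7)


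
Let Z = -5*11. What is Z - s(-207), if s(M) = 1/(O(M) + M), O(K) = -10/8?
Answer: -45811/833 ≈ -54.995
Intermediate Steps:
O(K) = -5/4 (O(K) = -10*1/8 = -5/4)
s(M) = 1/(-5/4 + M)
Z = -55
Z - s(-207) = -55 - 4/(-5 + 4*(-207)) = -55 - 4/(-5 - 828) = -55 - 4/(-833) = -55 - 4*(-1)/833 = -55 - 1*(-4/833) = -55 + 4/833 = -45811/833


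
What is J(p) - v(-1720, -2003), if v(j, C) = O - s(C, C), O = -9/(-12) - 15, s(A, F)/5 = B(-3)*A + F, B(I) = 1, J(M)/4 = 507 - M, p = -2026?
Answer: -39535/4 ≈ -9883.8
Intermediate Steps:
J(M) = 2028 - 4*M (J(M) = 4*(507 - M) = 2028 - 4*M)
s(A, F) = 5*A + 5*F (s(A, F) = 5*(1*A + F) = 5*(A + F) = 5*A + 5*F)
O = -57/4 (O = -1/12*(-9) - 15 = 3/4 - 15 = -57/4 ≈ -14.250)
v(j, C) = -57/4 - 10*C (v(j, C) = -57/4 - (5*C + 5*C) = -57/4 - 10*C)
J(p) - v(-1720, -2003) = (2028 - 4*(-2026)) - (-57/4 - 10*(-2003)) = (2028 + 8104) - (-57/4 + 20030) = 10132 - 1*80063/4 = 10132 - 80063/4 = -39535/4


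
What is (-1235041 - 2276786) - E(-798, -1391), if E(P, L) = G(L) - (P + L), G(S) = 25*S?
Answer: -3479241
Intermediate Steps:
E(P, L) = -P + 24*L (E(P, L) = 25*L - (P + L) = 25*L - (L + P) = 25*L + (-L - P) = -P + 24*L)
(-1235041 - 2276786) - E(-798, -1391) = (-1235041 - 2276786) - (-1*(-798) + 24*(-1391)) = -3511827 - (798 - 33384) = -3511827 - 1*(-32586) = -3511827 + 32586 = -3479241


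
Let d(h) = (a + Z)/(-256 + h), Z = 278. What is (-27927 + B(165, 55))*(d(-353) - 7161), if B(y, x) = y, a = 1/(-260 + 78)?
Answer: 524676360093/2639 ≈ 1.9882e+8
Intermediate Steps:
a = -1/182 (a = 1/(-182) = -1/182 ≈ -0.0054945)
d(h) = 50595/(182*(-256 + h)) (d(h) = (-1/182 + 278)/(-256 + h) = 50595/(182*(-256 + h)))
(-27927 + B(165, 55))*(d(-353) - 7161) = (-27927 + 165)*(50595/(182*(-256 - 353)) - 7161) = -27762*((50595/182)/(-609) - 7161) = -27762*((50595/182)*(-1/609) - 7161) = -27762*(-16865/36946 - 7161) = -27762*(-264587171/36946) = 524676360093/2639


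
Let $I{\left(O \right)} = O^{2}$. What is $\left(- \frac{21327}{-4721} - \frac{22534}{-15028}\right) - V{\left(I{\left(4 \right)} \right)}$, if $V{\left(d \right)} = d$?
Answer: $- \frac{354134919}{35473594} \approx -9.9831$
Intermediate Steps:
$\left(- \frac{21327}{-4721} - \frac{22534}{-15028}\right) - V{\left(I{\left(4 \right)} \right)} = \left(- \frac{21327}{-4721} - \frac{22534}{-15028}\right) - 4^{2} = \left(\left(-21327\right) \left(- \frac{1}{4721}\right) - - \frac{11267}{7514}\right) - 16 = \left(\frac{21327}{4721} + \frac{11267}{7514}\right) - 16 = \frac{213442585}{35473594} - 16 = - \frac{354134919}{35473594}$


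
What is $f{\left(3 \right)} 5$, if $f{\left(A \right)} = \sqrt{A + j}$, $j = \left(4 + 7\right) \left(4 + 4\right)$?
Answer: $5 \sqrt{91} \approx 47.697$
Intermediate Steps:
$j = 88$ ($j = 11 \cdot 8 = 88$)
$f{\left(A \right)} = \sqrt{88 + A}$ ($f{\left(A \right)} = \sqrt{A + 88} = \sqrt{88 + A}$)
$f{\left(3 \right)} 5 = \sqrt{88 + 3} \cdot 5 = \sqrt{91} \cdot 5 = 5 \sqrt{91}$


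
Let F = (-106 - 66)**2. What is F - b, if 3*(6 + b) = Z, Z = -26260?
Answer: 115030/3 ≈ 38343.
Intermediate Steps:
F = 29584 (F = (-172)**2 = 29584)
b = -26278/3 (b = -6 + (1/3)*(-26260) = -6 - 26260/3 = -26278/3 ≈ -8759.3)
F - b = 29584 - 1*(-26278/3) = 29584 + 26278/3 = 115030/3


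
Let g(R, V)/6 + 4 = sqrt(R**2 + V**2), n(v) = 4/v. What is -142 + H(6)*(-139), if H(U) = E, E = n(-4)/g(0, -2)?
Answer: -1843/12 ≈ -153.58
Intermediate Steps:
g(R, V) = -24 + 6*sqrt(R**2 + V**2)
E = 1/12 (E = (4/(-4))/(-24 + 6*sqrt(0**2 + (-2)**2)) = (4*(-1/4))/(-24 + 6*sqrt(0 + 4)) = -1/(-24 + 6*sqrt(4)) = -1/(-24 + 6*2) = -1/(-24 + 12) = -1/(-12) = -1*(-1/12) = 1/12 ≈ 0.083333)
H(U) = 1/12
-142 + H(6)*(-139) = -142 + (1/12)*(-139) = -142 - 139/12 = -1843/12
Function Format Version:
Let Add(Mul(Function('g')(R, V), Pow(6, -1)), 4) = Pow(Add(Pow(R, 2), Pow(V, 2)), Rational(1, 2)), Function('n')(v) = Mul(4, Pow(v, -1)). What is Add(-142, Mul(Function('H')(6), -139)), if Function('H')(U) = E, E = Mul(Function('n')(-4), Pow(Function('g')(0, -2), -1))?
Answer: Rational(-1843, 12) ≈ -153.58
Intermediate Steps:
Function('g')(R, V) = Add(-24, Mul(6, Pow(Add(Pow(R, 2), Pow(V, 2)), Rational(1, 2))))
E = Rational(1, 12) (E = Mul(Mul(4, Pow(-4, -1)), Pow(Add(-24, Mul(6, Pow(Add(Pow(0, 2), Pow(-2, 2)), Rational(1, 2)))), -1)) = Mul(Mul(4, Rational(-1, 4)), Pow(Add(-24, Mul(6, Pow(Add(0, 4), Rational(1, 2)))), -1)) = Mul(-1, Pow(Add(-24, Mul(6, Pow(4, Rational(1, 2)))), -1)) = Mul(-1, Pow(Add(-24, Mul(6, 2)), -1)) = Mul(-1, Pow(Add(-24, 12), -1)) = Mul(-1, Pow(-12, -1)) = Mul(-1, Rational(-1, 12)) = Rational(1, 12) ≈ 0.083333)
Function('H')(U) = Rational(1, 12)
Add(-142, Mul(Function('H')(6), -139)) = Add(-142, Mul(Rational(1, 12), -139)) = Add(-142, Rational(-139, 12)) = Rational(-1843, 12)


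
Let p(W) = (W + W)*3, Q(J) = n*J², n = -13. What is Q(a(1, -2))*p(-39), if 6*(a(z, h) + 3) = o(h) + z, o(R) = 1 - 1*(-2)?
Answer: 16562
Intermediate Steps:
o(R) = 3 (o(R) = 1 + 2 = 3)
a(z, h) = -5/2 + z/6 (a(z, h) = -3 + (3 + z)/6 = -3 + (½ + z/6) = -5/2 + z/6)
Q(J) = -13*J²
p(W) = 6*W (p(W) = (2*W)*3 = 6*W)
Q(a(1, -2))*p(-39) = (-13*(-5/2 + (⅙)*1)²)*(6*(-39)) = -13*(-5/2 + ⅙)²*(-234) = -13*(-7/3)²*(-234) = -13*49/9*(-234) = -637/9*(-234) = 16562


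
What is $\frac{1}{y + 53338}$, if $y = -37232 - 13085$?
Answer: $\frac{1}{3021} \approx 0.00033102$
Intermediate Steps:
$y = -50317$ ($y = -37232 - 13085 = -50317$)
$\frac{1}{y + 53338} = \frac{1}{-50317 + 53338} = \frac{1}{3021}$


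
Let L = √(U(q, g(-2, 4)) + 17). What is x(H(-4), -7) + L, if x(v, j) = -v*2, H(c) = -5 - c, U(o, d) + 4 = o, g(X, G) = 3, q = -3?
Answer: 2 + √10 ≈ 5.1623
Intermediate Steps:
U(o, d) = -4 + o
x(v, j) = -2*v
L = √10 (L = √((-4 - 3) + 17) = √(-7 + 17) = √10 ≈ 3.1623)
x(H(-4), -7) + L = -2*(-5 - 1*(-4)) + √10 = -2*(-5 + 4) + √10 = -2*(-1) + √10 = 2 + √10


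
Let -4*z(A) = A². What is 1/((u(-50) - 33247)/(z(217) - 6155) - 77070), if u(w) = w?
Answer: -2173/167469074 ≈ -1.2976e-5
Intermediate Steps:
z(A) = -A²/4
1/((u(-50) - 33247)/(z(217) - 6155) - 77070) = 1/((-50 - 33247)/(-¼*217² - 6155) - 77070) = 1/(-33297/(-¼*47089 - 6155) - 77070) = 1/(-33297/(-47089/4 - 6155) - 77070) = 1/(-33297/(-71709/4) - 77070) = 1/(-33297*(-4/71709) - 77070) = 1/(4036/2173 - 77070) = 1/(-167469074/2173) = -2173/167469074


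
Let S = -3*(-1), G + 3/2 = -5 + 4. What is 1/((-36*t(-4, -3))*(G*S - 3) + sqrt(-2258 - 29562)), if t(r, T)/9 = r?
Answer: -3402/46302371 - I*sqrt(7955)/92604742 ≈ -7.3474e-5 - 9.6313e-7*I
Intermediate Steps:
t(r, T) = 9*r
G = -5/2 (G = -3/2 + (-5 + 4) = -3/2 - 1 = -5/2 ≈ -2.5000)
S = 3
1/((-36*t(-4, -3))*(G*S - 3) + sqrt(-2258 - 29562)) = 1/((-324*(-4))*(-5/2*3 - 3) + sqrt(-2258 - 29562)) = 1/((-36*(-36))*(-15/2 - 3) + sqrt(-31820)) = 1/(1296*(-21/2) + 2*I*sqrt(7955)) = 1/(-13608 + 2*I*sqrt(7955))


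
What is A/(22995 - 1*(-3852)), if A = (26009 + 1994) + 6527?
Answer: 11510/8949 ≈ 1.2862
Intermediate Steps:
A = 34530 (A = 28003 + 6527 = 34530)
A/(22995 - 1*(-3852)) = 34530/(22995 - 1*(-3852)) = 34530/(22995 + 3852) = 34530/26847 = 34530*(1/26847) = 11510/8949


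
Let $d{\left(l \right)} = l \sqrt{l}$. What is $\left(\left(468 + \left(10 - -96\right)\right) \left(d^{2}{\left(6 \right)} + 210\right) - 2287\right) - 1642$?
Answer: $240595$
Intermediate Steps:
$d{\left(l \right)} = l^{\frac{3}{2}}$
$\left(\left(468 + \left(10 - -96\right)\right) \left(d^{2}{\left(6 \right)} + 210\right) - 2287\right) - 1642 = \left(\left(468 + \left(10 - -96\right)\right) \left(\left(6^{\frac{3}{2}}\right)^{2} + 210\right) - 2287\right) - 1642 = \left(\left(468 + \left(10 + 96\right)\right) \left(\left(6 \sqrt{6}\right)^{2} + 210\right) - 2287\right) - 1642 = \left(\left(468 + 106\right) \left(216 + 210\right) - 2287\right) - 1642 = \left(574 \cdot 426 - 2287\right) - 1642 = \left(244524 - 2287\right) - 1642 = 242237 - 1642 = 240595$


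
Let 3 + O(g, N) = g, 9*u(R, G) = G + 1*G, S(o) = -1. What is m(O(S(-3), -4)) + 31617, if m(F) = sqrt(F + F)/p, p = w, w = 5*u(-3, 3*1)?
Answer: 31617 + 3*I*sqrt(2)/5 ≈ 31617.0 + 0.84853*I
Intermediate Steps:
u(R, G) = 2*G/9 (u(R, G) = (G + 1*G)/9 = (G + G)/9 = (2*G)/9 = 2*G/9)
O(g, N) = -3 + g
w = 10/3 (w = 5*(2*(3*1)/9) = 5*((2/9)*3) = 5*(2/3) = 10/3 ≈ 3.3333)
p = 10/3 ≈ 3.3333
m(F) = 3*sqrt(2)*sqrt(F)/10 (m(F) = sqrt(F + F)/(10/3) = sqrt(2*F)*(3/10) = (sqrt(2)*sqrt(F))*(3/10) = 3*sqrt(2)*sqrt(F)/10)
m(O(S(-3), -4)) + 31617 = 3*sqrt(2)*sqrt(-3 - 1)/10 + 31617 = 3*sqrt(2)*sqrt(-4)/10 + 31617 = 3*sqrt(2)*(2*I)/10 + 31617 = 3*I*sqrt(2)/5 + 31617 = 31617 + 3*I*sqrt(2)/5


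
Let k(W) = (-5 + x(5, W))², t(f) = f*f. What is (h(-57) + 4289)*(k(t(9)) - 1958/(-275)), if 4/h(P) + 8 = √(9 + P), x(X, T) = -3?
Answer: 7625334/25 - 254*I*√3/25 ≈ 3.0501e+5 - 17.598*I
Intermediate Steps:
t(f) = f²
h(P) = 4/(-8 + √(9 + P))
k(W) = 64 (k(W) = (-5 - 3)² = (-8)² = 64)
(h(-57) + 4289)*(k(t(9)) - 1958/(-275)) = (4/(-8 + √(9 - 57)) + 4289)*(64 - 1958/(-275)) = (4/(-8 + √(-48)) + 4289)*(64 - 1958*(-1/275)) = (4/(-8 + 4*I*√3) + 4289)*(64 + 178/25) = (4289 + 4/(-8 + 4*I*√3))*(1778/25) = 7625842/25 + 7112/(25*(-8 + 4*I*√3))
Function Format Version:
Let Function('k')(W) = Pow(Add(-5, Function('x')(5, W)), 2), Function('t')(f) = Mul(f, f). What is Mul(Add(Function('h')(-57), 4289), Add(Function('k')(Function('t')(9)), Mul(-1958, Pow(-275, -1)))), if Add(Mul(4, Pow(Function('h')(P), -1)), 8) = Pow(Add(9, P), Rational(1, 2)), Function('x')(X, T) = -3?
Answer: Add(Rational(7625334, 25), Mul(Rational(-254, 25), I, Pow(3, Rational(1, 2)))) ≈ Add(3.0501e+5, Mul(-17.598, I))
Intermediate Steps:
Function('t')(f) = Pow(f, 2)
Function('h')(P) = Mul(4, Pow(Add(-8, Pow(Add(9, P), Rational(1, 2))), -1))
Function('k')(W) = 64 (Function('k')(W) = Pow(Add(-5, -3), 2) = Pow(-8, 2) = 64)
Mul(Add(Function('h')(-57), 4289), Add(Function('k')(Function('t')(9)), Mul(-1958, Pow(-275, -1)))) = Mul(Add(Mul(4, Pow(Add(-8, Pow(Add(9, -57), Rational(1, 2))), -1)), 4289), Add(64, Mul(-1958, Pow(-275, -1)))) = Mul(Add(Mul(4, Pow(Add(-8, Pow(-48, Rational(1, 2))), -1)), 4289), Add(64, Mul(-1958, Rational(-1, 275)))) = Mul(Add(Mul(4, Pow(Add(-8, Mul(4, I, Pow(3, Rational(1, 2)))), -1)), 4289), Add(64, Rational(178, 25))) = Mul(Add(4289, Mul(4, Pow(Add(-8, Mul(4, I, Pow(3, Rational(1, 2)))), -1))), Rational(1778, 25)) = Add(Rational(7625842, 25), Mul(Rational(7112, 25), Pow(Add(-8, Mul(4, I, Pow(3, Rational(1, 2)))), -1)))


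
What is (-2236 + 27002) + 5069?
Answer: 29835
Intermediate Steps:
(-2236 + 27002) + 5069 = 24766 + 5069 = 29835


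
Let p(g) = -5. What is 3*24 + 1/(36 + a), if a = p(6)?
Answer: 2233/31 ≈ 72.032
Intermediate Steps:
a = -5
3*24 + 1/(36 + a) = 3*24 + 1/(36 - 5) = 72 + 1/31 = 2233/31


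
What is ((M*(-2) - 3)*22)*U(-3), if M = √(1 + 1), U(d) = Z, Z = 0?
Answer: 0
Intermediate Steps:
U(d) = 0
M = √2 ≈ 1.4142
((M*(-2) - 3)*22)*U(-3) = ((√2*(-2) - 3)*22)*0 = ((-2*√2 - 3)*22)*0 = ((-3 - 2*√2)*22)*0 = (-66 - 44*√2)*0 = 0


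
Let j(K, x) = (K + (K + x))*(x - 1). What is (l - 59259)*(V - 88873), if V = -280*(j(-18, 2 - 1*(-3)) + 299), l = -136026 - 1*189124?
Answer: 52999622057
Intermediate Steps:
l = -325150 (l = -136026 - 189124 = -325150)
j(K, x) = (-1 + x)*(x + 2*K) (j(K, x) = (x + 2*K)*(-1 + x) = (-1 + x)*(x + 2*K))
V = -49000 (V = -280*(((2 - 1*(-3))**2 - (2 - 1*(-3)) - 2*(-18) + 2*(-18)*(2 - 1*(-3))) + 299) = -280*(((2 + 3)**2 - (2 + 3) + 36 + 2*(-18)*(2 + 3)) + 299) = -280*((5**2 - 1*5 + 36 + 2*(-18)*5) + 299) = -280*((25 - 5 + 36 - 180) + 299) = -280*(-124 + 299) = -280*175 = -49000)
(l - 59259)*(V - 88873) = (-325150 - 59259)*(-49000 - 88873) = -384409*(-137873) = 52999622057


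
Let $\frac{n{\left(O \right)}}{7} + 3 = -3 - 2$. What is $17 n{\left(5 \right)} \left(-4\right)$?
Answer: $3808$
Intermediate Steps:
$n{\left(O \right)} = -56$ ($n{\left(O \right)} = -21 + 7 \left(-3 - 2\right) = -21 + 7 \left(-5\right) = -21 - 35 = -56$)
$17 n{\left(5 \right)} \left(-4\right) = 17 \left(-56\right) \left(-4\right) = \left(-952\right) \left(-4\right) = 3808$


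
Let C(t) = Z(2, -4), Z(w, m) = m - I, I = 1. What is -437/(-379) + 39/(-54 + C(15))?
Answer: 11002/22361 ≈ 0.49202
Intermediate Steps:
Z(w, m) = -1 + m (Z(w, m) = m - 1*1 = m - 1 = -1 + m)
C(t) = -5 (C(t) = -1 - 4 = -5)
-437/(-379) + 39/(-54 + C(15)) = -437/(-379) + 39/(-54 - 5) = -437*(-1/379) + 39/(-59) = 437/379 + 39*(-1/59) = 437/379 - 39/59 = 11002/22361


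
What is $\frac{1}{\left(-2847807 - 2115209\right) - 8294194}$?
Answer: $- \frac{1}{13257210} \approx -7.5431 \cdot 10^{-8}$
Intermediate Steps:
$\frac{1}{\left(-2847807 - 2115209\right) - 8294194} = \frac{1}{-4963016 - 8294194} = \frac{1}{-13257210} = - \frac{1}{13257210}$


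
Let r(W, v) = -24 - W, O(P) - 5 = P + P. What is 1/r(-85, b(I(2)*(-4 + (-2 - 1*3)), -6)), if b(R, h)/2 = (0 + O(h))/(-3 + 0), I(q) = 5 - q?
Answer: 1/61 ≈ 0.016393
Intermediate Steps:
O(P) = 5 + 2*P (O(P) = 5 + (P + P) = 5 + 2*P)
b(R, h) = -10/3 - 4*h/3 (b(R, h) = 2*((0 + (5 + 2*h))/(-3 + 0)) = 2*((5 + 2*h)/(-3)) = 2*((5 + 2*h)*(-⅓)) = 2*(-5/3 - 2*h/3) = -10/3 - 4*h/3)
1/r(-85, b(I(2)*(-4 + (-2 - 1*3)), -6)) = 1/(-24 - 1*(-85)) = 1/(-24 + 85) = 1/61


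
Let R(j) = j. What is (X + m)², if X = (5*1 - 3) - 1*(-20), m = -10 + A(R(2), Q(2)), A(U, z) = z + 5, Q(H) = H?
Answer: 361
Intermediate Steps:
A(U, z) = 5 + z
m = -3 (m = -10 + (5 + 2) = -10 + 7 = -3)
X = 22 (X = (5 - 3) + 20 = 2 + 20 = 22)
(X + m)² = (22 - 3)² = 19² = 361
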